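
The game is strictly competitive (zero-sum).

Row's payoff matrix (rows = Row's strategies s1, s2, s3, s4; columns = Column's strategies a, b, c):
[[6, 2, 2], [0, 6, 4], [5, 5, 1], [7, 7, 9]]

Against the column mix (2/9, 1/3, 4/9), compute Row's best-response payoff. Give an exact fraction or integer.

s1: (6)·(2/9) + (2)·(1/3) + (2)·(4/9) = 26/9.
s2: (0)·(2/9) + (6)·(1/3) + (4)·(4/9) = 34/9.
s3: (5)·(2/9) + (5)·(1/3) + (1)·(4/9) = 29/9.
s4: (7)·(2/9) + (7)·(1/3) + (9)·(4/9) = 71/9.
The best pure response is s4 with expected payoff 71/9.

71/9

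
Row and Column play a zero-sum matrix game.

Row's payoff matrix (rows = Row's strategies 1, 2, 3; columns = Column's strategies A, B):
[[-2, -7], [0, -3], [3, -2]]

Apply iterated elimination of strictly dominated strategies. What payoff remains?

-2

Column A is strictly dominated by B for Column (-7<-2, -3<0, -2<3); eliminate A.
Row 2 is strictly dominated by row 3 (-2>-3); eliminate 2.
Row 1 is strictly dominated by row 3 (-2>-7); eliminate 1.
Only (3, B) remains, with payoff -2.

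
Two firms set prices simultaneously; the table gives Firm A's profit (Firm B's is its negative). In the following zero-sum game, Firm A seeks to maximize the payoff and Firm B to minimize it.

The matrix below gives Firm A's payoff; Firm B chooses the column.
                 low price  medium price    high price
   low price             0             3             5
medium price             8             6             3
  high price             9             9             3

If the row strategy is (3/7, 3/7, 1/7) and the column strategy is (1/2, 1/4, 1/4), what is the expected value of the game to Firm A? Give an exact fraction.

Against (1/2, 1/4, 1/4), each row's expected payoff is low price: 2; medium price: 25/4; high price: 15/2.
Taking the (3/7, 3/7, 1/7)-weighted average: (3/7)·(2) + (3/7)·(25/4) + (1/7)·(15/2) = 129/28.

129/28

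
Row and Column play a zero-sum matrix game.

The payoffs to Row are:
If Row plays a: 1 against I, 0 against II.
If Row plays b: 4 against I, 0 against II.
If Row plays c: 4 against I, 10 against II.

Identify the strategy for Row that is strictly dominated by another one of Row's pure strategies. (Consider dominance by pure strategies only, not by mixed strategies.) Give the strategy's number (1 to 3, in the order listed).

1

Compare a with c: 4 > 1, 10 > 0.
So c strictly dominates a for Row; a is strictly dominated.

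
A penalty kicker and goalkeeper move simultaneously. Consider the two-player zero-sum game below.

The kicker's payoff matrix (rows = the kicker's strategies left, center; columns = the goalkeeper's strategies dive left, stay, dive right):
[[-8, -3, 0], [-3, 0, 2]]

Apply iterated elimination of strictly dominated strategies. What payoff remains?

-3

Column dive right is strictly dominated by dive left for the goalkeeper (-8<0, -3<2); eliminate dive right.
Row left is strictly dominated by row center (-3>-8, 0>-3); eliminate left.
Column stay is strictly dominated by dive left for the goalkeeper (-3<0); eliminate stay.
Only (center, dive left) remains, with payoff -3.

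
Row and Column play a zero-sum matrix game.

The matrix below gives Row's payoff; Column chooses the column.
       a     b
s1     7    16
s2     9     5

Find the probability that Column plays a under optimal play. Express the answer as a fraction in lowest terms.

11/13

Row minima are 7 and 5, so Row's maximin is 7; column maxima are 9 and 16, so Column's minimax is 9. These differ, so the equilibrium is in mixed strategies.
Let Column play a with probability q. Row is indifferent when 7q + 16(1−q) = 9q + 5(1−q), giving q = 11/13.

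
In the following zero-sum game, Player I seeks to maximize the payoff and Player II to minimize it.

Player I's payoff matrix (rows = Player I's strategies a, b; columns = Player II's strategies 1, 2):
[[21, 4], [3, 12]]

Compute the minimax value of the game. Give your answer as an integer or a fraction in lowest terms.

120/13

Row minima are 4 and 3, so Player I's maximin is 4; column maxima are 21 and 12, so Player II's minimax is 12. These differ, so the equilibrium is in mixed strategies.
Let Player I play a with probability p. Player II is indifferent when 21p + 3(1−p) = 4p + 12(1−p), giving p = 9/26.
Let Player II play 1 with probability q. Player I is indifferent when 21q + 4(1−q) = 3q + 12(1−q), giving q = 4/13.
The value is 21·(4/13) + (4)·(9/13) = 120/13.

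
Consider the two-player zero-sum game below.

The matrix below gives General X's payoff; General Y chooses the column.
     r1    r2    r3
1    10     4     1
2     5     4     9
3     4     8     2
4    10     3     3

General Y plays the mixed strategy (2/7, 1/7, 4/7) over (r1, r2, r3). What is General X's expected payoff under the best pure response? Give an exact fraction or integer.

1: (10)·(2/7) + (4)·(1/7) + (1)·(4/7) = 4.
2: (5)·(2/7) + (4)·(1/7) + (9)·(4/7) = 50/7.
3: (4)·(2/7) + (8)·(1/7) + (2)·(4/7) = 24/7.
4: (10)·(2/7) + (3)·(1/7) + (3)·(4/7) = 5.
The best pure response is 2 with expected payoff 50/7.

50/7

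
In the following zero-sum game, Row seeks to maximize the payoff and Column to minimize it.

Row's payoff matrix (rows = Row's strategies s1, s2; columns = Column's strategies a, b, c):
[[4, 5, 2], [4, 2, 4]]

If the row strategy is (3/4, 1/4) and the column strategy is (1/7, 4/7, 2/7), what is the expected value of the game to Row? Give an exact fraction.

Against (1/7, 4/7, 2/7), each row's expected payoff is s1: 4; s2: 20/7.
Taking the (3/4, 1/4)-weighted average: (3/4)·(4) + (1/4)·(20/7) = 26/7.

26/7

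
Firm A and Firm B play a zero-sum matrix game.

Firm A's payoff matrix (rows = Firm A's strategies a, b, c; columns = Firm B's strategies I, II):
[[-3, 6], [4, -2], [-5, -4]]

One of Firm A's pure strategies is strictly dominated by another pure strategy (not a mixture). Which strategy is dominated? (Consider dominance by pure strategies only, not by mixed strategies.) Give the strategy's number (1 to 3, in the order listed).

Compare c with a: -3 > -5, 6 > -4.
So a strictly dominates c for Firm A; c is strictly dominated.

3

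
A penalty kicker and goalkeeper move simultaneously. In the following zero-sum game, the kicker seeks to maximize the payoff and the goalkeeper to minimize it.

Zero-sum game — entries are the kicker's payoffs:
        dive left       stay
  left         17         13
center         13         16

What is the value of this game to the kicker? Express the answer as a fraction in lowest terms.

Row minima are 13 and 13, so the kicker's maximin is 13; column maxima are 17 and 16, so the goalkeeper's minimax is 16. These differ, so the equilibrium is in mixed strategies.
Let the kicker play left with probability p. The goalkeeper is indifferent when 17p + 13(1−p) = 13p + 16(1−p), giving p = 3/7.
Let the goalkeeper play dive left with probability q. The kicker is indifferent when 17q + 13(1−q) = 13q + 16(1−q), giving q = 3/7.
The value is 17·(3/7) + (13)·(4/7) = 103/7.

103/7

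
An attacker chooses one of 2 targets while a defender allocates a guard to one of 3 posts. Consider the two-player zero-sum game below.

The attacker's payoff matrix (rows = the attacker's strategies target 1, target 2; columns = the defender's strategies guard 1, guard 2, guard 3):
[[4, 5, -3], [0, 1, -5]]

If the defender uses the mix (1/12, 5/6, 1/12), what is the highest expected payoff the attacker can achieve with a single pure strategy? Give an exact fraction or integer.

target 1: (4)·(1/12) + (5)·(5/6) + (-3)·(1/12) = 17/4.
target 2: (0)·(1/12) + (1)·(5/6) + (-5)·(1/12) = 5/12.
The best pure response is target 1 with expected payoff 17/4.

17/4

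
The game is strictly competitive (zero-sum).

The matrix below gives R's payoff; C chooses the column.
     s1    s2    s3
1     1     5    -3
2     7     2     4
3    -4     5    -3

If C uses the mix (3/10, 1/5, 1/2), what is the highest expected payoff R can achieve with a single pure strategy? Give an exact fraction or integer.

9/2

1: (1)·(3/10) + (5)·(1/5) + (-3)·(1/2) = -1/5.
2: (7)·(3/10) + (2)·(1/5) + (4)·(1/2) = 9/2.
3: (-4)·(3/10) + (5)·(1/5) + (-3)·(1/2) = -17/10.
The best pure response is 2 with expected payoff 9/2.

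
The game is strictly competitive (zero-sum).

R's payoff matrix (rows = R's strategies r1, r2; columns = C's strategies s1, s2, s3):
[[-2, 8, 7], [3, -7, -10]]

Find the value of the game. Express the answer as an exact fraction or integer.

1/22

Column s2 is strictly dominated by s3 for C (it gives R more in every row).
The remaining 2×2 game on (r1, r2) × (s1, s3) has no saddle point. Let R play r1 with probability p; indifference gives −2p + 3(1−p) = 7p − 10(1−p), so p = 13/22.
Similarly C's optimal q on s1 is 17/22, and the value is -2·(17/22) + (7)·(5/22) = 1/22.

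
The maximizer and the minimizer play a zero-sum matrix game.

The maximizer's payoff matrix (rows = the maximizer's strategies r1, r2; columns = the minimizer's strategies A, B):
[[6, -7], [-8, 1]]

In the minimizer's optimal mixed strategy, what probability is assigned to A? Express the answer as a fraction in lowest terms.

Row minima are -7 and -8, so the maximizer's maximin is -7; column maxima are 6 and 1, so the minimizer's minimax is 1. These differ, so the equilibrium is in mixed strategies.
Let the minimizer play A with probability q. The maximizer is indifferent when 6q − 7(1−q) = −8q + (1−q), giving q = 4/11.

4/11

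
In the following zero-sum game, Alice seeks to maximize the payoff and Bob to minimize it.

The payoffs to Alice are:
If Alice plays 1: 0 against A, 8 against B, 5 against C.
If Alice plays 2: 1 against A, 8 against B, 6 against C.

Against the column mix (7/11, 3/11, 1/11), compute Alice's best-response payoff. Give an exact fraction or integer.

37/11

1: (0)·(7/11) + (8)·(3/11) + (5)·(1/11) = 29/11.
2: (1)·(7/11) + (8)·(3/11) + (6)·(1/11) = 37/11.
The best pure response is 2 with expected payoff 37/11.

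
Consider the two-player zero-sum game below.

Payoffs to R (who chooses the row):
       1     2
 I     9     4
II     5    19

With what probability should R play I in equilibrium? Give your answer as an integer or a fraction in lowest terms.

14/19

Row minima are 4 and 5, so R's maximin is 5; column maxima are 9 and 19, so C's minimax is 9. These differ, so the equilibrium is in mixed strategies.
Let R play I with probability p. C is indifferent when 9p + 5(1−p) = 4p + 19(1−p), giving p = 14/19.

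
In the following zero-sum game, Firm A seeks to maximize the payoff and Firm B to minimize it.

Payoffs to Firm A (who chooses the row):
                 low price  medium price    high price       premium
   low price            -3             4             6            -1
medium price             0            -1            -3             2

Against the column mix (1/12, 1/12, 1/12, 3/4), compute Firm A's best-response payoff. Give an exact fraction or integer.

7/6

low price: (-3)·(1/12) + (4)·(1/12) + (6)·(1/12) + (-1)·(3/4) = -1/6.
medium price: (0)·(1/12) + (-1)·(1/12) + (-3)·(1/12) + (2)·(3/4) = 7/6.
The best pure response is medium price with expected payoff 7/6.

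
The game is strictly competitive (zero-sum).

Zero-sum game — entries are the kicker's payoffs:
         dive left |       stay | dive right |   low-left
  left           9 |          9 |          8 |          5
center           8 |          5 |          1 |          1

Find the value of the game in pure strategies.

5

Row minima: 5, 1 → the kicker's maximin is 5.
Column maxima: 9, 9, 8, 5 → the goalkeeper's minimax is 5.
They coincide at (left, low-left), so the value is 5.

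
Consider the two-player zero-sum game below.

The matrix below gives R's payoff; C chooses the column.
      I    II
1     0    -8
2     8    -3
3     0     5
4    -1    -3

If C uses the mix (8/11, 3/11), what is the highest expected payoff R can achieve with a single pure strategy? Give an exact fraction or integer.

1: (0)·(8/11) + (-8)·(3/11) = -24/11.
2: (8)·(8/11) + (-3)·(3/11) = 5.
3: (0)·(8/11) + (5)·(3/11) = 15/11.
4: (-1)·(8/11) + (-3)·(3/11) = -17/11.
The best pure response is 2 with expected payoff 5.

5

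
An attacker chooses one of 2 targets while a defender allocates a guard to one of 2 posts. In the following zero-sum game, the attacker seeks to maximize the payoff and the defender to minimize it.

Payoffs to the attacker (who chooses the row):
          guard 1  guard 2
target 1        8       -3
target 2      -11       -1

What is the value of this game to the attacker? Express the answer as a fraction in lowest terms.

Row minima are -3 and -11, so the attacker's maximin is -3; column maxima are 8 and -1, so the defender's minimax is -1. These differ, so the equilibrium is in mixed strategies.
Let the attacker play target 1 with probability p. The defender is indifferent when 8p − 11(1−p) = −3p − (1−p), giving p = 10/21.
Let the defender play guard 1 with probability q. The attacker is indifferent when 8q − 3(1−q) = −11q − (1−q), giving q = 2/21.
The value is 8·(2/21) + (-3)·(19/21) = -41/21.

-41/21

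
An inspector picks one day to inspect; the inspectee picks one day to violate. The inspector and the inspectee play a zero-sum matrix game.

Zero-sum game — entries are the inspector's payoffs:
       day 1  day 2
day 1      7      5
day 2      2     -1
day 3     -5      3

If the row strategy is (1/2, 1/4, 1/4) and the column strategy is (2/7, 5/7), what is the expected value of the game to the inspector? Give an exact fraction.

Against (2/7, 5/7), each row's expected payoff is day 1: 39/7; day 2: -1/7; day 3: 5/7.
Taking the (1/2, 1/4, 1/4)-weighted average: (1/2)·(39/7) + (1/4)·(-1/7) + (1/4)·(5/7) = 41/14.

41/14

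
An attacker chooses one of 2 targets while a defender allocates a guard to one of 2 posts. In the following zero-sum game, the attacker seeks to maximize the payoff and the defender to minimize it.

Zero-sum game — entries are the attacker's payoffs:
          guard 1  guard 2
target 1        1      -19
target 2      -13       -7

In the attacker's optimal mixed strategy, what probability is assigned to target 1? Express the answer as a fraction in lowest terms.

3/13

Row minima are -19 and -13, so the attacker's maximin is -13; column maxima are 1 and -7, so the defender's minimax is -7. These differ, so the equilibrium is in mixed strategies.
Let the attacker play target 1 with probability p. The defender is indifferent when p − 13(1−p) = −19p − 7(1−p), giving p = 3/13.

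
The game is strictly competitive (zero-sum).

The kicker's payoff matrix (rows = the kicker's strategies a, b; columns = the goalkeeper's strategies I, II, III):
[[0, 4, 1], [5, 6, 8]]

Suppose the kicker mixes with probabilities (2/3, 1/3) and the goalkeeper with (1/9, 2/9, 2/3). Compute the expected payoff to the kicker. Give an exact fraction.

Against (1/9, 2/9, 2/3), each row's expected payoff is a: 14/9; b: 65/9.
Taking the (2/3, 1/3)-weighted average: (2/3)·(14/9) + (1/3)·(65/9) = 31/9.

31/9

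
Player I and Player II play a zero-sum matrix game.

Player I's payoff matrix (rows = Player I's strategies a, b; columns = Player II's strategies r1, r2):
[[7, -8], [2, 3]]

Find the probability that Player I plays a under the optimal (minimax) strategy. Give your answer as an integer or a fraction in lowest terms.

Row minima are -8 and 2, so Player I's maximin is 2; column maxima are 7 and 3, so Player II's minimax is 3. These differ, so the equilibrium is in mixed strategies.
Let Player I play a with probability p. Player II is indifferent when 7p + 2(1−p) = −8p + 3(1−p), giving p = 1/16.

1/16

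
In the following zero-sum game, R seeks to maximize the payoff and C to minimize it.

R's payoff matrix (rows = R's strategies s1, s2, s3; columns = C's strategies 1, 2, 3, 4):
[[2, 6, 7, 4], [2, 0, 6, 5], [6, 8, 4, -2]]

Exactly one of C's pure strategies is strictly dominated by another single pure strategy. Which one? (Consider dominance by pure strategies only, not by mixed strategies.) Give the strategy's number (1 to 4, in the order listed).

3

C prefers columns that give R less. Compare 3 with 4: 4 < 7, 5 < 6, -2 < 4.
So 4 strictly dominates 3 for C; 3 is strictly dominated.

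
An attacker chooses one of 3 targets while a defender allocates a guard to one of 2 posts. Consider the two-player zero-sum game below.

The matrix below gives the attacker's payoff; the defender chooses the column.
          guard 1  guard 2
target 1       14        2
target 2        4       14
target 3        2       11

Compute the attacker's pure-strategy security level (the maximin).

4

The worst-case payoff for each row is target 1: 2, target 2: 4, target 3: 2.
The best of these is 4.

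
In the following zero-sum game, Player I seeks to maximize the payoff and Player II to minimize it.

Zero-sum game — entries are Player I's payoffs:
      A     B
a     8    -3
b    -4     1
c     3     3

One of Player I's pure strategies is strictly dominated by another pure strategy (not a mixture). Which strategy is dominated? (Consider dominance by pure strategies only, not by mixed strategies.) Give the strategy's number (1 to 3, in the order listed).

Compare b with c: 3 > -4, 3 > 1.
So c strictly dominates b for Player I; b is strictly dominated.

2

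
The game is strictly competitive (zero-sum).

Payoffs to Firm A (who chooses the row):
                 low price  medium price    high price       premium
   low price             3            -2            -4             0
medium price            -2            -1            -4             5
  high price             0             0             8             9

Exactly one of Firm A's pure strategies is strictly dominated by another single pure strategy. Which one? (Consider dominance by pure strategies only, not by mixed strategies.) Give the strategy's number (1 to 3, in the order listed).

Compare medium price with high price: 0 > -2, 0 > -1, 8 > -4, 9 > 5.
So high price strictly dominates medium price for Firm A; medium price is strictly dominated.

2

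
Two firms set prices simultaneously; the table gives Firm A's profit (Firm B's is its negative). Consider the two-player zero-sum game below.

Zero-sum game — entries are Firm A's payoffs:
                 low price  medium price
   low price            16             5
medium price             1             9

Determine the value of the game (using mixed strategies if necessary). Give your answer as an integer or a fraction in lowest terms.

Row minima are 5 and 1, so Firm A's maximin is 5; column maxima are 16 and 9, so Firm B's minimax is 9. These differ, so the equilibrium is in mixed strategies.
Let Firm A play low price with probability p. Firm B is indifferent when 16p + (1−p) = 5p + 9(1−p), giving p = 8/19.
Let Firm B play low price with probability q. Firm A is indifferent when 16q + 5(1−q) = q + 9(1−q), giving q = 4/19.
The value is 16·(4/19) + (5)·(15/19) = 139/19.

139/19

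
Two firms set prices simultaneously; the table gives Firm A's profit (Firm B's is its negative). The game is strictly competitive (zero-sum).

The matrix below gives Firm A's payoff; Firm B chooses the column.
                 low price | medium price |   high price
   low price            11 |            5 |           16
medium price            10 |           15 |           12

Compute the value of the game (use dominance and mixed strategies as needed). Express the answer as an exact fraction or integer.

Column high price is strictly dominated by low price for Firm B (it gives Firm A more in every row).
The remaining 2×2 game on (low price, medium price) × (low price, medium price) has no saddle point. Let Firm A play low price with probability p; indifference gives 11p + 10(1−p) = 5p + 15(1−p), so p = 5/11.
Similarly Firm B's optimal q on low price is 10/11, and the value is 11·(10/11) + (5)·(1/11) = 115/11.

115/11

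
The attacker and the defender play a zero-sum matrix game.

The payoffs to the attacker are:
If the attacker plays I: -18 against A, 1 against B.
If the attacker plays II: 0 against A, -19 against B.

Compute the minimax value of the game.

Row minima are -18 and -19, so the attacker's maximin is -18; column maxima are 0 and 1, so the defender's minimax is 0. These differ, so the equilibrium is in mixed strategies.
Let the attacker play I with probability p. The defender is indifferent when −18p = p − 19(1−p), giving p = 1/2.
Let the defender play A with probability q. The attacker is indifferent when −18q + (1−q) = −19(1−q), giving q = 10/19.
The value is -18·(10/19) + (1)·(9/19) = -9.

-9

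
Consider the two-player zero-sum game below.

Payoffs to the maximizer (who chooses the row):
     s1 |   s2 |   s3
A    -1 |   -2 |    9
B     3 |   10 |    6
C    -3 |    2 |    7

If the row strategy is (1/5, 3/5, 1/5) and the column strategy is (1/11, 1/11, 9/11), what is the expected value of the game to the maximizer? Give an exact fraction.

31/5

Against (1/11, 1/11, 9/11), each row's expected payoff is A: 78/11; B: 67/11; C: 62/11.
Taking the (1/5, 3/5, 1/5)-weighted average: (1/5)·(78/11) + (3/5)·(67/11) + (1/5)·(62/11) = 31/5.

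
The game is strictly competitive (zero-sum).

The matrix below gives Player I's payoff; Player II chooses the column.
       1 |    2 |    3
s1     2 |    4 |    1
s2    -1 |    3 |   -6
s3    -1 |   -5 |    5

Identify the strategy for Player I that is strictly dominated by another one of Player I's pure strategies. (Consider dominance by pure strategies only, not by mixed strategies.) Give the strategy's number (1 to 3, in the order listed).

Compare s2 with s1: 2 > -1, 4 > 3, 1 > -6.
So s1 strictly dominates s2 for Player I; s2 is strictly dominated.

2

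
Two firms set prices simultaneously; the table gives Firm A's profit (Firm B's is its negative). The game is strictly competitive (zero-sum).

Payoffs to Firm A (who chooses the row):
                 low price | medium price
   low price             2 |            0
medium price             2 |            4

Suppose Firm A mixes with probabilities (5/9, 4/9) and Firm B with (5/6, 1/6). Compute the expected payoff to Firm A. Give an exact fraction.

Against (5/6, 1/6), each row's expected payoff is low price: 5/3; medium price: 7/3.
Taking the (5/9, 4/9)-weighted average: (5/9)·(5/3) + (4/9)·(7/3) = 53/27.

53/27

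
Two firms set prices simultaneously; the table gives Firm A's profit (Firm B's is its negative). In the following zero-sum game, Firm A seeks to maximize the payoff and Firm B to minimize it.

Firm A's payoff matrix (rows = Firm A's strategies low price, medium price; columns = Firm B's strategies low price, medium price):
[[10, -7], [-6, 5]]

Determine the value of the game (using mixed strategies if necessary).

Row minima are -7 and -6, so Firm A's maximin is -6; column maxima are 10 and 5, so Firm B's minimax is 5. These differ, so the equilibrium is in mixed strategies.
Let Firm A play low price with probability p. Firm B is indifferent when 10p − 6(1−p) = −7p + 5(1−p), giving p = 11/28.
Let Firm B play low price with probability q. Firm A is indifferent when 10q − 7(1−q) = −6q + 5(1−q), giving q = 3/7.
The value is 10·(3/7) + (-7)·(4/7) = 2/7.

2/7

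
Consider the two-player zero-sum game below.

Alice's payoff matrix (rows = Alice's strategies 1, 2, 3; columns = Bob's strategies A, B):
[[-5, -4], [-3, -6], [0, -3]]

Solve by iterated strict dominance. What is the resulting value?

-3

Row 2 is strictly dominated by row 3 (0>-3, -3>-6); eliminate 2.
Row 1 is strictly dominated by row 3 (0>-5, -3>-4); eliminate 1.
Column A is strictly dominated by B for Bob (-3<0); eliminate A.
Only (3, B) remains, with payoff -3.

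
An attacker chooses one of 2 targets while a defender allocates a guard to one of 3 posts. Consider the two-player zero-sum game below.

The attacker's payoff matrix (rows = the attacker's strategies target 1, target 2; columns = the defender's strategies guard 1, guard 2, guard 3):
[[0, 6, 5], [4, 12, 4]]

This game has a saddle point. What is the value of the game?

Row minima: 0, 4 → the attacker's maximin is 4.
Column maxima: 4, 12, 5 → the defender's minimax is 4.
They coincide at (target 2, guard 1), so the value is 4.

4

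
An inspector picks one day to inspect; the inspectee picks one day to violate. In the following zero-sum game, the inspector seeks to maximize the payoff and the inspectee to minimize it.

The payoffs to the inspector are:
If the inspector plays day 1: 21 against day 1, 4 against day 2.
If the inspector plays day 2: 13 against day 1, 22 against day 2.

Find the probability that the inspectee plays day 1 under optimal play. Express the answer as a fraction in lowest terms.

9/13

Row minima are 4 and 13, so the inspector's maximin is 13; column maxima are 21 and 22, so the inspectee's minimax is 21. These differ, so the equilibrium is in mixed strategies.
Let the inspectee play day 1 with probability q. The inspector is indifferent when 21q + 4(1−q) = 13q + 22(1−q), giving q = 9/13.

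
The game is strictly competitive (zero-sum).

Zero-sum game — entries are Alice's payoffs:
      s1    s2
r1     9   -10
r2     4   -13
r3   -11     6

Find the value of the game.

Row r2 is strictly dominated by row r1, so Alice never plays it.
The remaining 2×2 game on (r1, r3) × (s1, s2) has no saddle point. Let Alice play r1 with probability p; indifference gives 9p − 11(1−p) = −10p + 6(1−p), so p = 17/36.
Similarly Bob's optimal q on s1 is 4/9, and the value is 9·(4/9) + (-10)·(5/9) = -14/9.

-14/9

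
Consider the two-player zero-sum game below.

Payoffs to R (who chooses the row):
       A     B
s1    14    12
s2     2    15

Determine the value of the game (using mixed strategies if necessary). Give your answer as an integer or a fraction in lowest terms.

62/5

Row minima are 12 and 2, so R's maximin is 12; column maxima are 14 and 15, so C's minimax is 14. These differ, so the equilibrium is in mixed strategies.
Let R play s1 with probability p. C is indifferent when 14p + 2(1−p) = 12p + 15(1−p), giving p = 13/15.
Let C play A with probability q. R is indifferent when 14q + 12(1−q) = 2q + 15(1−q), giving q = 1/5.
The value is 14·(1/5) + (12)·(4/5) = 62/5.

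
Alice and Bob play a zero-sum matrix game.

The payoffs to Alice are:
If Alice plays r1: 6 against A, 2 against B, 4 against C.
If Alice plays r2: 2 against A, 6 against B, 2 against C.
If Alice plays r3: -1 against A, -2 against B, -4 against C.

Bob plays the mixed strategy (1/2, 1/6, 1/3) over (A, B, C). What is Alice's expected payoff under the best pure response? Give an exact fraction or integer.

r1: (6)·(1/2) + (2)·(1/6) + (4)·(1/3) = 14/3.
r2: (2)·(1/2) + (6)·(1/6) + (2)·(1/3) = 8/3.
r3: (-1)·(1/2) + (-2)·(1/6) + (-4)·(1/3) = -13/6.
The best pure response is r1 with expected payoff 14/3.

14/3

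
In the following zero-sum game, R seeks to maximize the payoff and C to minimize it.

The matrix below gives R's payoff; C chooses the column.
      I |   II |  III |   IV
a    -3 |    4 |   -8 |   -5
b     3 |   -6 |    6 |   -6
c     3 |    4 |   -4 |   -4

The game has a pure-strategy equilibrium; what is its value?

Row minima: -8, -6, -4 → R's maximin is -4.
Column maxima: 3, 4, 6, -4 → C's minimax is -4.
They coincide at (c, IV), so the value is -4.

-4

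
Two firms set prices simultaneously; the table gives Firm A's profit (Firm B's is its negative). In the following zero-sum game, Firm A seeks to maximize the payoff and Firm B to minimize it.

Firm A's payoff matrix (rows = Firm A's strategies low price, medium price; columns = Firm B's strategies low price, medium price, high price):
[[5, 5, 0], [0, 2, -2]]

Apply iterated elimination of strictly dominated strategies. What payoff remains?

0

Row medium price is strictly dominated by row low price (5>0, 5>2, 0>-2); eliminate medium price.
Column medium price is strictly dominated by high price for Firm B (0<5); eliminate medium price.
Column low price is strictly dominated by high price for Firm B (0<5); eliminate low price.
Only (low price, high price) remains, with payoff 0.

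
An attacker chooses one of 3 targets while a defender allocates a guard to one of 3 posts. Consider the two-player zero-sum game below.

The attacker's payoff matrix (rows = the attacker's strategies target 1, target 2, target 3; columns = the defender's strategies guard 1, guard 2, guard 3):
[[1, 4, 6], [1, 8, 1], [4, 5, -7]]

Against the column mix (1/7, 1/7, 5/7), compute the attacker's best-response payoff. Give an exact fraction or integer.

target 1: (1)·(1/7) + (4)·(1/7) + (6)·(5/7) = 5.
target 2: (1)·(1/7) + (8)·(1/7) + (1)·(5/7) = 2.
target 3: (4)·(1/7) + (5)·(1/7) + (-7)·(5/7) = -26/7.
The best pure response is target 1 with expected payoff 5.

5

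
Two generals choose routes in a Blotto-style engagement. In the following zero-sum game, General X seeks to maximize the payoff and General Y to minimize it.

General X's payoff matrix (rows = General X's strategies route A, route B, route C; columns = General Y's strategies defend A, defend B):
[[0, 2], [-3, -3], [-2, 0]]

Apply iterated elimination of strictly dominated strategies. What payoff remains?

Row route B is strictly dominated by row route A (0>-3, 2>-3); eliminate route B.
Column defend B is strictly dominated by defend A for General Y (0<2, -2<0); eliminate defend B.
Row route C is strictly dominated by row route A (0>-2); eliminate route C.
Only (route A, defend A) remains, with payoff 0.

0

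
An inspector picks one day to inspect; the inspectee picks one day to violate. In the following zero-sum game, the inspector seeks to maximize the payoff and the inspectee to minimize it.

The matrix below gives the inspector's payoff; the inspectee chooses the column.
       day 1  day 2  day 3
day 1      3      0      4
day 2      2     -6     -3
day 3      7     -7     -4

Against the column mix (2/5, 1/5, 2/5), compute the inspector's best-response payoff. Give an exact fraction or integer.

day 1: (3)·(2/5) + (0)·(1/5) + (4)·(2/5) = 14/5.
day 2: (2)·(2/5) + (-6)·(1/5) + (-3)·(2/5) = -8/5.
day 3: (7)·(2/5) + (-7)·(1/5) + (-4)·(2/5) = -1/5.
The best pure response is day 1 with expected payoff 14/5.

14/5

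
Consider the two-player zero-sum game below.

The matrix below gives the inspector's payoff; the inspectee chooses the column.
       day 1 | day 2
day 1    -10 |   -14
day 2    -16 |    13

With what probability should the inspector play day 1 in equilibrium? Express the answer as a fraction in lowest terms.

29/33

Row minima are -14 and -16, so the inspector's maximin is -14; column maxima are -10 and 13, so the inspectee's minimax is -10. These differ, so the equilibrium is in mixed strategies.
Let the inspector play day 1 with probability p. The inspectee is indifferent when −10p − 16(1−p) = −14p + 13(1−p), giving p = 29/33.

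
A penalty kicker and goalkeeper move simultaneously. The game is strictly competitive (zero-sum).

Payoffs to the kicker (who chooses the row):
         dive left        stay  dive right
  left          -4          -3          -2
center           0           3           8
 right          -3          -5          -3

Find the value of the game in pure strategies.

Row minima: -4, 0, -5 → the kicker's maximin is 0.
Column maxima: 0, 3, 8 → the goalkeeper's minimax is 0.
They coincide at (center, dive left), so the value is 0.

0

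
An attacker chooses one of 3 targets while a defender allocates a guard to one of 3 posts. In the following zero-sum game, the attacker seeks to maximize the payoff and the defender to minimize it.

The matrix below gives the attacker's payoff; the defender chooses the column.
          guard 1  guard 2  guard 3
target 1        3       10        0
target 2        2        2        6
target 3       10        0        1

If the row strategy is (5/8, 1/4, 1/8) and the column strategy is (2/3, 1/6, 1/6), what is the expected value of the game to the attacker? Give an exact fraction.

61/16

Against (2/3, 1/6, 1/6), each row's expected payoff is target 1: 11/3; target 2: 8/3; target 3: 41/6.
Taking the (5/8, 1/4, 1/8)-weighted average: (5/8)·(11/3) + (1/4)·(8/3) + (1/8)·(41/6) = 61/16.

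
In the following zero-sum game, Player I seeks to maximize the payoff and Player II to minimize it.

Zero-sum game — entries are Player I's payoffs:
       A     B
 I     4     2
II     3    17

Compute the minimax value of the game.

31/8

Row minima are 2 and 3, so Player I's maximin is 3; column maxima are 4 and 17, so Player II's minimax is 4. These differ, so the equilibrium is in mixed strategies.
Let Player I play I with probability p. Player II is indifferent when 4p + 3(1−p) = 2p + 17(1−p), giving p = 7/8.
Let Player II play A with probability q. Player I is indifferent when 4q + 2(1−q) = 3q + 17(1−q), giving q = 15/16.
The value is 4·(15/16) + (2)·(1/16) = 31/8.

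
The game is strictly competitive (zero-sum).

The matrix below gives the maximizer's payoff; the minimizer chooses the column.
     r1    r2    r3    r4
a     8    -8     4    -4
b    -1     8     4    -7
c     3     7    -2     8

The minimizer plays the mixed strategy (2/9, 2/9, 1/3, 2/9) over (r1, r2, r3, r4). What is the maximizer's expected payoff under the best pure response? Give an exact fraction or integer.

a: (8)·(2/9) + (-8)·(2/9) + (4)·(1/3) + (-4)·(2/9) = 4/9.
b: (-1)·(2/9) + (8)·(2/9) + (4)·(1/3) + (-7)·(2/9) = 4/3.
c: (3)·(2/9) + (7)·(2/9) + (-2)·(1/3) + (8)·(2/9) = 10/3.
The best pure response is c with expected payoff 10/3.

10/3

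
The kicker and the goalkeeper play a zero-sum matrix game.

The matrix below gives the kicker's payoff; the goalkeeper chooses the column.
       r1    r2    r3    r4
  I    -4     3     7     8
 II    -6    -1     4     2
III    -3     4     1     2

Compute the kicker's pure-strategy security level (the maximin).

The worst-case payoff for each row is I: -4, II: -6, III: -3.
The best of these is -3.

-3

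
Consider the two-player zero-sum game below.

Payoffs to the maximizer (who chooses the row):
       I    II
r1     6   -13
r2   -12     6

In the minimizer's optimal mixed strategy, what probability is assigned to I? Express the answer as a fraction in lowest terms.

Row minima are -13 and -12, so the maximizer's maximin is -12; column maxima are 6 and 6, so the minimizer's minimax is 6. These differ, so the equilibrium is in mixed strategies.
Let the minimizer play I with probability q. The maximizer is indifferent when 6q − 13(1−q) = −12q + 6(1−q), giving q = 19/37.

19/37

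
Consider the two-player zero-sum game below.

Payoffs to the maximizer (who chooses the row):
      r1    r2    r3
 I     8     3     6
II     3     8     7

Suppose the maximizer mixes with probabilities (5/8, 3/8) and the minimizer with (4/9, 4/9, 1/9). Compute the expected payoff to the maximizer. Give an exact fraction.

403/72

Against (4/9, 4/9, 1/9), each row's expected payoff is I: 50/9; II: 17/3.
Taking the (5/8, 3/8)-weighted average: (5/8)·(50/9) + (3/8)·(17/3) = 403/72.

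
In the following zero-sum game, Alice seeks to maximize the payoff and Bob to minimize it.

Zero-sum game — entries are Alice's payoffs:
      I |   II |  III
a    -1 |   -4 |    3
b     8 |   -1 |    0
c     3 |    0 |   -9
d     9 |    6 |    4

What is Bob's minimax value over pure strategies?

The worst case (largest entry) in each column is I: 9, II: 6, III: 4.
The best (smallest) of these is 4.

4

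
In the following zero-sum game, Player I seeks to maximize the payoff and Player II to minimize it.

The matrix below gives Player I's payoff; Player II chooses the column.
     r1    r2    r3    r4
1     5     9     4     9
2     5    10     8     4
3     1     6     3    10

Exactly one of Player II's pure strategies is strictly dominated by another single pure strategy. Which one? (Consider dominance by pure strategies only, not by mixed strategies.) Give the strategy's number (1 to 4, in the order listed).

Player II prefers columns that give Player I less. Compare r2 with r1: 5 < 9, 5 < 10, 1 < 6.
So r1 strictly dominates r2 for Player II; r2 is strictly dominated.

2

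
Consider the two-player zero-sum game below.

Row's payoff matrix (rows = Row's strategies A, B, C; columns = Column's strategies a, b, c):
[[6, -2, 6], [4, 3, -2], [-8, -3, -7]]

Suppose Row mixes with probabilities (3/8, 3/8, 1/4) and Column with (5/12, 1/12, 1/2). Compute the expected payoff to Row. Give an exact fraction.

55/96

Against (5/12, 1/12, 1/2), each row's expected payoff is A: 16/3; B: 11/12; C: -85/12.
Taking the (3/8, 3/8, 1/4)-weighted average: (3/8)·(16/3) + (3/8)·(11/12) + (1/4)·(-85/12) = 55/96.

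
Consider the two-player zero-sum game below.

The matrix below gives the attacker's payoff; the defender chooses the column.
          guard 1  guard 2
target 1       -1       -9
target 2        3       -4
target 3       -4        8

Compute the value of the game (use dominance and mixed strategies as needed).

8/19

Row target 1 is strictly dominated by row target 2, so the attacker never plays it.
The remaining 2×2 game on (target 2, target 3) × (guard 1, guard 2) has no saddle point. Let the attacker play target 2 with probability p; indifference gives 3p − 4(1−p) = −4p + 8(1−p), so p = 12/19.
Similarly the defender's optimal q on guard 1 is 12/19, and the value is 3·(12/19) + (-4)·(7/19) = 8/19.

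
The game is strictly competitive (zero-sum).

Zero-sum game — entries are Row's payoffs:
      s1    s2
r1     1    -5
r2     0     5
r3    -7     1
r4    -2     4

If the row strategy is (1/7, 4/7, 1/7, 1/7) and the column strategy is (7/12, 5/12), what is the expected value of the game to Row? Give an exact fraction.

Against (7/12, 5/12), each row's expected payoff is r1: -3/2; r2: 25/12; r3: -11/3; r4: 1/2.
Taking the (1/7, 4/7, 1/7, 1/7)-weighted average: (1/7)·(-3/2) + (4/7)·(25/12) + (1/7)·(-11/3) + (1/7)·(1/2) = 11/21.

11/21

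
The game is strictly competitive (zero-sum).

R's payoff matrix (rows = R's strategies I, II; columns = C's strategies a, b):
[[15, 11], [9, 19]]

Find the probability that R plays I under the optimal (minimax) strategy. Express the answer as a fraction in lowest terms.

5/7

Row minima are 11 and 9, so R's maximin is 11; column maxima are 15 and 19, so C's minimax is 15. These differ, so the equilibrium is in mixed strategies.
Let R play I with probability p. C is indifferent when 15p + 9(1−p) = 11p + 19(1−p), giving p = 5/7.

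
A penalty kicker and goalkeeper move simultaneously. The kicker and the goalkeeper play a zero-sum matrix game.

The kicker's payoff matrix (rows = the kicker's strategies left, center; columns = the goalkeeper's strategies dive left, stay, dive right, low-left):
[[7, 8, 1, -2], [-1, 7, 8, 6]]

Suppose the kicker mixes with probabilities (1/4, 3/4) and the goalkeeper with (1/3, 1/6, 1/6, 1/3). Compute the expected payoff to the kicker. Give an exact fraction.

Against (1/3, 1/6, 1/6, 1/3), each row's expected payoff is left: 19/6; center: 25/6.
Taking the (1/4, 3/4)-weighted average: (1/4)·(19/6) + (3/4)·(25/6) = 47/12.

47/12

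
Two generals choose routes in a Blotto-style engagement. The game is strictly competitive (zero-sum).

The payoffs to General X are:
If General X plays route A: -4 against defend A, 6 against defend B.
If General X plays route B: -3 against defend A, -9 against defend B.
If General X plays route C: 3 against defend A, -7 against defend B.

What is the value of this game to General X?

-1/2

Row route B is strictly dominated by row route C, so General X never plays it.
The remaining 2×2 game on (route A, route C) × (defend A, defend B) has no saddle point. Let General X play route A with probability p; indifference gives −4p + 3(1−p) = 6p − 7(1−p), so p = 1/2.
Similarly General Y's optimal q on defend A is 13/20, and the value is -4·(13/20) + (6)·(7/20) = -1/2.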